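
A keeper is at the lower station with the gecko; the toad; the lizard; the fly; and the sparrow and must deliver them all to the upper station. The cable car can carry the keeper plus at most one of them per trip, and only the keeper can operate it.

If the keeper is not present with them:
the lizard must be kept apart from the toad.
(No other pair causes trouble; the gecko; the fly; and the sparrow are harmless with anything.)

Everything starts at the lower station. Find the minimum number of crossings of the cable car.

9

Counting alone: the keeper can take at most 1 across per trip to the upper station, so moving all 5 needs at least 5 loaded trips out, with a return between consecutive ones — at least 9 crossings.
The plan below uses exactly 9 crossings, so it is optimal:
1. Keeper goes to the upper station with the toad.  [the lower station: the fly, the gecko, the lizard, the sparrow | the upper station: the toad]
2. Keeper goes back to the lower station alone.  [the lower station: the fly, the gecko, the lizard, the sparrow | the upper station: the toad]
3. Keeper goes to the upper station with the gecko.  [the lower station: the fly, the lizard, the sparrow | the upper station: the gecko, the toad]
4. Keeper goes back to the lower station alone.  [the lower station: the fly, the lizard, the sparrow | the upper station: the gecko, the toad]
5. Keeper goes to the upper station with the fly.  [the lower station: the lizard, the sparrow | the upper station: the fly, the gecko, the toad]
6. Keeper goes back to the lower station alone.  [the lower station: the lizard, the sparrow | the upper station: the fly, the gecko, the toad]
7. Keeper goes to the upper station with the sparrow.  [the lower station: the lizard | the upper station: the fly, the gecko, the sparrow, the toad]
8. Keeper goes back to the lower station alone.  [the lower station: the lizard | the upper station: the fly, the gecko, the sparrow, the toad]
9. Keeper goes to the upper station with the lizard.  [the lower station: — | the upper station: the fly, the gecko, the lizard, the sparrow, the toad]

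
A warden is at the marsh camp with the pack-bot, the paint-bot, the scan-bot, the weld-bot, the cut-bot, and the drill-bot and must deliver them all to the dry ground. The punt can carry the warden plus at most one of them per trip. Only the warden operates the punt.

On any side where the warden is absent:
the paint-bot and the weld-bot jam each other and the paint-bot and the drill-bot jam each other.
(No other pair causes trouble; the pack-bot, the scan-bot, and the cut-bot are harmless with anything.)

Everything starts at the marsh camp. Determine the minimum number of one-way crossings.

13

Counting alone: the warden can take at most 1 across per trip to the dry ground, so moving all 6 needs at least 6 loaded trips out, with a return between consecutive ones — at least 11 crossings.
The safety rule pushes this higher. Following every safe sequence of crossings, the most of the 6 that can be at the dry ground as the punt arrives there on crossing 11 is 5 — never all 6.
So no plan with fewer than 13 crossings exists, and this one achieves 13:
1. Warden goes to the dry ground with the paint-bot.  [the marsh camp: the cut-bot, the drill-bot, the pack-bot, the scan-bot, the weld-bot | the dry ground: the paint-bot]
2. Warden goes back to the marsh camp alone.  [the marsh camp: the cut-bot, the drill-bot, the pack-bot, the scan-bot, the weld-bot | the dry ground: the paint-bot]
3. Warden goes to the dry ground with the pack-bot.  [the marsh camp: the cut-bot, the drill-bot, the scan-bot, the weld-bot | the dry ground: the pack-bot, the paint-bot]
4. Warden goes back to the marsh camp alone.  [the marsh camp: the cut-bot, the drill-bot, the scan-bot, the weld-bot | the dry ground: the pack-bot, the paint-bot]
5. Warden goes to the dry ground with the scan-bot.  [the marsh camp: the cut-bot, the drill-bot, the weld-bot | the dry ground: the pack-bot, the paint-bot, the scan-bot]
6. Warden goes back to the marsh camp alone.  [the marsh camp: the cut-bot, the drill-bot, the weld-bot | the dry ground: the pack-bot, the paint-bot, the scan-bot]
7. Warden goes to the dry ground with the weld-bot.  [the marsh camp: the cut-bot, the drill-bot | the dry ground: the pack-bot, the paint-bot, the scan-bot, the weld-bot]
8. Warden goes back to the marsh camp with the paint-bot.  [the marsh camp: the cut-bot, the drill-bot, the paint-bot | the dry ground: the pack-bot, the scan-bot, the weld-bot]
9. Warden goes to the dry ground with the drill-bot.  [the marsh camp: the cut-bot, the paint-bot | the dry ground: the drill-bot, the pack-bot, the scan-bot, the weld-bot]
10. Warden goes back to the marsh camp alone.  [the marsh camp: the cut-bot, the paint-bot | the dry ground: the drill-bot, the pack-bot, the scan-bot, the weld-bot]
11. Warden goes to the dry ground with the cut-bot.  [the marsh camp: the paint-bot | the dry ground: the cut-bot, the drill-bot, the pack-bot, the scan-bot, the weld-bot]
12. Warden goes back to the marsh camp alone.  [the marsh camp: the paint-bot | the dry ground: the cut-bot, the drill-bot, the pack-bot, the scan-bot, the weld-bot]
13. Warden goes to the dry ground with the paint-bot.  [the marsh camp: — | the dry ground: the cut-bot, the drill-bot, the pack-bot, the paint-bot, the scan-bot, the weld-bot]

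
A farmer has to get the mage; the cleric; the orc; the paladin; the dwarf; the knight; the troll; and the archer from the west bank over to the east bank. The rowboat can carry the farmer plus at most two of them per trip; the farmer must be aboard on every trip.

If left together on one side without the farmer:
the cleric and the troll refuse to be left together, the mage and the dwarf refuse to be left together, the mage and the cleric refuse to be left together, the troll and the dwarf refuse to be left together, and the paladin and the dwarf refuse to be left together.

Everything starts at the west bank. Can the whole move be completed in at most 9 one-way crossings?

Yes

Yes — this plan uses 9 crossings (≤ 9):
1. Farmer goes to the east bank with the cleric and the dwarf.
2. Farmer goes back to the west bank alone.
3. Farmer goes to the east bank with the mage and the orc.
4. Farmer goes back to the west bank with the cleric and the dwarf.
5. Farmer goes to the east bank with the paladin and the troll.
6. Farmer goes back to the west bank alone.
7. Farmer goes to the east bank with the archer and the knight.
8. Farmer goes back to the west bank alone.
9. Farmer goes to the east bank with the cleric and the dwarf.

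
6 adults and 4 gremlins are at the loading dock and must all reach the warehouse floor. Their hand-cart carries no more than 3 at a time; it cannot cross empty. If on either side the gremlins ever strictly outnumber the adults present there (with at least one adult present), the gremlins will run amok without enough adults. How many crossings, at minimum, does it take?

Counting alone: each trip to the warehouse floor takes at most 3 across and each return brings at least 1 back, so after t trips out (and t−1 returns) at most 3t − (t−1) of the 10 are across; that first reaches 10 at t = 5, so at least 9 crossings are needed.
The plan below uses exactly 9 crossings, so it is optimal:
1. 2 gremlins → the warehouse floor.  (the loading dock: 6A 2G; the warehouse floor: 0A 2G)
2. 1 gremlin ← the loading dock.  (the loading dock: 6A 3G; the warehouse floor: 0A 1G)
3. 3 gremlins → the warehouse floor.  (the loading dock: 6A 0G; the warehouse floor: 0A 4G)
4. 1 gremlin ← the loading dock.  (the loading dock: 6A 1G; the warehouse floor: 0A 3G)
5. 3 adults → the warehouse floor.  (the loading dock: 3A 1G; the warehouse floor: 3A 3G)
6. 1 gremlin ← the loading dock.  (the loading dock: 3A 2G; the warehouse floor: 3A 2G)
7. 1 adult and 2 gremlins → the warehouse floor.  (the loading dock: 2A 0G; the warehouse floor: 4A 4G)
8. 1 gremlin ← the loading dock.  (the loading dock: 2A 1G; the warehouse floor: 4A 3G)
9. 2 adults and 1 gremlin → the warehouse floor.  (the loading dock: 0A 0G; the warehouse floor: 6A 4G)

9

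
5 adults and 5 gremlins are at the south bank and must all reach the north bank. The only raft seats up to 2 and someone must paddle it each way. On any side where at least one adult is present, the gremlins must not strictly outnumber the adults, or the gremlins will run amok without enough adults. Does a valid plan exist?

Following every safe sequence of crossings from the start, the most of the 10 that can be at the north bank as the raft arrives there on crossings 1, 3, 5, 7 is 2, 3, 4, 5 respectively; the best ever achieved is 5 of 10.
From crossing 9 on, no configuration arises that was not already reachable earlier: only 13 distinct safe configurations (who is on which side, and where the raft is) can ever be reached, none of them has everyone across, and every continuation just revisits them. They are: 0 adults + 0 gremlins across (raft back at the start); 0 adults + 1 gremlin across (raft there); 0 adults + 1 gremlin across (raft back at the start); 0 adults + 2 gremlins across (raft there); 0 adults + 2 gremlins across (raft back at the start); 0 adults + 3 gremlins across (raft there); 0 adults + 3 gremlins across (raft back at the start); 0 adults + 4 gremlins across (raft there); 0 adults + 4 gremlins across (raft back at the start); 0 adults + 5 gremlins across (raft there); 1 adult + 1 gremlin across (raft there); 1 adult + 1 gremlin across (raft back at the start); 2 adults + 2 gremlins across (raft there). So no valid plan exists.

No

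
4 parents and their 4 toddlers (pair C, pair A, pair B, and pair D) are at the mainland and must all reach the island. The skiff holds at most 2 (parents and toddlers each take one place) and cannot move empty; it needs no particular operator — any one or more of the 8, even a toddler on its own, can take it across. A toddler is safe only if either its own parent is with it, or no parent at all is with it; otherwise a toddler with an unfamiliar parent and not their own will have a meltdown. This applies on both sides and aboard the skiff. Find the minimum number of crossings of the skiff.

impossible

Following every safe sequence of crossings from the start, the most of the 8 that can be at the island as the skiff arrives there on crossings 1, 3, 5 is 2, 3, 4 respectively; the best ever achieved is 4 of 8.
From crossing 7 on, no configuration arises that was not already reachable earlier: only 44 distinct safe configurations (who is on which side, and where the skiff is) can ever be reached, none of them has everyone across, and every continuation just revisits them. So no valid plan exists.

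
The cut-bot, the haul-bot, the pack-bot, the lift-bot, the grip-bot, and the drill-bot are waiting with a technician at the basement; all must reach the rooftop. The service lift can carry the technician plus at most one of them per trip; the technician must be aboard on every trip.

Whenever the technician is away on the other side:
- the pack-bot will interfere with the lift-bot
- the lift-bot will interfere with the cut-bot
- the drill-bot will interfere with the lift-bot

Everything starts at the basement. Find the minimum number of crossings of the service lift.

Following every safe sequence of crossings from the start, the most of the 6 that can be at the rooftop as the service lift arrives there on crossings 1, 3, 5, 7 is 1, 2, 3, 4 respectively; the best ever achieved is 4 of 6.
From crossing 9 on, no configuration arises that was not already reachable earlier: only 36 distinct safe configurations (who is on which side, and where the service lift is) can ever be reached, none of them has everyone across, and every continuation just revisits them. So no valid plan exists.

impossible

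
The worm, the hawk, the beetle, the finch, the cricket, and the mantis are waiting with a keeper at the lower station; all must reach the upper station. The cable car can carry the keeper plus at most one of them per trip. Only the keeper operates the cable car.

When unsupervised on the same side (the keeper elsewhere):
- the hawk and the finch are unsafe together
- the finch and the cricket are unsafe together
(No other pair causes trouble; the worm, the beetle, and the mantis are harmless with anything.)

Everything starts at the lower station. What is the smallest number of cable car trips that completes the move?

13

Counting alone: the keeper can take at most 1 across per trip to the upper station, so moving all 6 needs at least 6 loaded trips out, with a return between consecutive ones — at least 11 crossings.
The safety rule pushes this higher. Following every safe sequence of crossings, the most of the 6 that can be at the upper station as the cable car arrives there on crossing 11 is 5 — never all 6.
So no plan with fewer than 13 crossings exists, and this one achieves 13:
1. Keeper goes to the upper station with the finch.
2. Keeper goes back to the lower station alone.
3. Keeper goes to the upper station with the worm.
4. Keeper goes back to the lower station alone.
5. Keeper goes to the upper station with the hawk.
6. Keeper goes back to the lower station with the finch.
7. Keeper goes to the upper station with the cricket.
8. Keeper goes back to the lower station alone.
9. Keeper goes to the upper station with the beetle.
10. Keeper goes back to the lower station alone.
11. Keeper goes to the upper station with the mantis.
12. Keeper goes back to the lower station alone.
13. Keeper goes to the upper station with the finch.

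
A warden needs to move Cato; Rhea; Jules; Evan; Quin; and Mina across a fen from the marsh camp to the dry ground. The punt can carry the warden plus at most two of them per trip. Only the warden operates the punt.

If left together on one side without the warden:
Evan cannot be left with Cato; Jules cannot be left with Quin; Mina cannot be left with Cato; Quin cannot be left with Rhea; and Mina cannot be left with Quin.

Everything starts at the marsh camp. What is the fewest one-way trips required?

Counting alone: the warden can take at most 2 across per trip to the dry ground, so moving all 6 needs at least 3 loaded trips out, with a return between consecutive ones — at least 5 crossings.
The safety rule pushes this higher. Following every safe sequence of crossings, the most of the 6 that can be at the dry ground as the punt arrives there on crossing 5 is 5 — never all 6.
So no plan with fewer than 7 crossings exists, and this one achieves 7:
1. Warden goes to the dry ground with Cato and Quin.
2. Warden goes back to the marsh camp alone.
3. Warden goes to the dry ground with Jules and Rhea.
4. Warden goes back to the marsh camp with Quin.
5. Warden goes to the dry ground with Evan and Mina.
6. Warden goes back to the marsh camp with Cato.
7. Warden goes to the dry ground with Cato and Quin.

7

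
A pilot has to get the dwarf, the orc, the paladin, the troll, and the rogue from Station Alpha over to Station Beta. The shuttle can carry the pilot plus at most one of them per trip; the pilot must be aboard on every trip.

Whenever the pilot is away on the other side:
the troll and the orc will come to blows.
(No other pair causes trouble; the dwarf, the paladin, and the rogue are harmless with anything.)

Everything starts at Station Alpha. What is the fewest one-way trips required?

Counting alone: the pilot can take at most 1 across per trip to Station Beta, so moving all 5 needs at least 5 loaded trips out, with a return between consecutive ones — at least 9 crossings.
The plan below uses exactly 9 crossings, so it is optimal:
1. Pilot goes to Station Beta with the orc.  [Station Alpha: the dwarf, the paladin, the rogue, the troll | Station Beta: the orc]
2. Pilot goes back to Station Alpha alone.  [Station Alpha: the dwarf, the paladin, the rogue, the troll | Station Beta: the orc]
3. Pilot goes to Station Beta with the dwarf.  [Station Alpha: the paladin, the rogue, the troll | Station Beta: the dwarf, the orc]
4. Pilot goes back to Station Alpha alone.  [Station Alpha: the paladin, the rogue, the troll | Station Beta: the dwarf, the orc]
5. Pilot goes to Station Beta with the paladin.  [Station Alpha: the rogue, the troll | Station Beta: the dwarf, the orc, the paladin]
6. Pilot goes back to Station Alpha alone.  [Station Alpha: the rogue, the troll | Station Beta: the dwarf, the orc, the paladin]
7. Pilot goes to Station Beta with the rogue.  [Station Alpha: the troll | Station Beta: the dwarf, the orc, the paladin, the rogue]
8. Pilot goes back to Station Alpha alone.  [Station Alpha: the troll | Station Beta: the dwarf, the orc, the paladin, the rogue]
9. Pilot goes to Station Beta with the troll.  [Station Alpha: — | Station Beta: the dwarf, the orc, the paladin, the rogue, the troll]

9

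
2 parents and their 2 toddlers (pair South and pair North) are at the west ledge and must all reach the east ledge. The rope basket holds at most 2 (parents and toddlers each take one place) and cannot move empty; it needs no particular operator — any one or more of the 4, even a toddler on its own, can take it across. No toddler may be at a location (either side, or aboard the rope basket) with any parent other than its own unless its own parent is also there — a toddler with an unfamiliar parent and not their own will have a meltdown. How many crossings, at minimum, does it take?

Counting alone: each trip to the east ledge takes at most 2 across and each return brings at least 1 back, so after t trips out (and t−1 returns) at most 2t − (t−1) of the 4 are across; that first reaches 4 at t = 3, so at least 5 crossings are needed.
The plan below uses exactly 5 crossings, so it is optimal:
1. parent South and toddler South cross → the east ledge.
2. parent South crosses ← the west ledge.
3. parent North and parent South cross → the east ledge.
4. parent North crosses ← the west ledge.
5. parent North and toddler North cross → the east ledge.

5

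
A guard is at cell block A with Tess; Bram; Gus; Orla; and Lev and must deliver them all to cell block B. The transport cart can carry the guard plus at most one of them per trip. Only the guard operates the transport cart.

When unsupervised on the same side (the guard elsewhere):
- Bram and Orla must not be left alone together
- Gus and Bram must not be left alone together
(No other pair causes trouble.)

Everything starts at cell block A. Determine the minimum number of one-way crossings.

Counting alone: the guard can take at most 1 across per trip to cell block B, so moving all 5 needs at least 5 loaded trips out, with a return between consecutive ones — at least 9 crossings.
The safety rule pushes this higher. Following every safe sequence of crossings, the most of the 5 that can be at cell block B as the transport cart arrives there on crossing 9 is 4 — never all 5.
So no plan with fewer than 11 crossings exists, and this one achieves 11:
1. Guard goes to cell block B with Bram.
2. Guard goes back to cell block A alone.
3. Guard goes to cell block B with Tess.
4. Guard goes back to cell block A alone.
5. Guard goes to cell block B with Gus.
6. Guard goes back to cell block A with Bram.
7. Guard goes to cell block B with Orla.
8. Guard goes back to cell block A alone.
9. Guard goes to cell block B with Lev.
10. Guard goes back to cell block A alone.
11. Guard goes to cell block B with Bram.

11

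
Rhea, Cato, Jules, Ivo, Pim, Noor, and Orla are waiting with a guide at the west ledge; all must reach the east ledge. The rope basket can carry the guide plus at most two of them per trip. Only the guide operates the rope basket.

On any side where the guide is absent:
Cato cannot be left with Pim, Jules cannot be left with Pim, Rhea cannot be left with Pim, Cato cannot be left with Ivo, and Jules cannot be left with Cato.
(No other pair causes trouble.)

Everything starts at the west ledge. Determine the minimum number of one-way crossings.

Counting alone: the guide can take at most 2 across per trip to the east ledge, so moving all 7 needs at least 4 loaded trips out, with a return between consecutive ones — at least 7 crossings.
The safety rule pushes this higher. Following every safe sequence of crossings, the most of the 7 that can be at the east ledge as the rope basket arrives there on crossings 7, 9 is 5, 6 respectively — never all 7.
So no plan with fewer than 11 crossings exists, and this one achieves 11:
1. Guide goes to the east ledge with Cato and Pim.
2. Guide goes back to the west ledge with Cato.
3. Guide goes to the east ledge with Cato and Rhea.
4. Guide goes back to the west ledge with Pim.
5. Guide goes to the east ledge with Ivo and Jules.
6. Guide goes back to the west ledge with Cato.
7. Guide goes to the east ledge with Cato and Noor.
8. Guide goes back to the west ledge with Cato.
9. Guide goes to the east ledge with Cato and Orla.
10. Guide goes back to the west ledge with Cato.
11. Guide goes to the east ledge with Cato and Pim.

11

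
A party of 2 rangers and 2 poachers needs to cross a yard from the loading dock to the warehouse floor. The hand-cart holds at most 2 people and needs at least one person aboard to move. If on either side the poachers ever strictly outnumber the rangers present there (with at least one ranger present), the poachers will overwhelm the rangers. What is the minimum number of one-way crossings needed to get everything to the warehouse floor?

Counting alone: each trip to the warehouse floor takes at most 2 across and each return brings at least 1 back, so after t trips out (and t−1 returns) at most 2t − (t−1) of the 4 are across; that first reaches 4 at t = 3, so at least 5 crossings are needed.
The plan below uses exactly 5 crossings, so it is optimal:
1. 2 poachers → the warehouse floor.  (the loading dock: 2R 0P; the warehouse floor: 0R 2P)
2. 1 poacher ← the loading dock.  (the loading dock: 2R 1P; the warehouse floor: 0R 1P)
3. 2 rangers → the warehouse floor.  (the loading dock: 0R 1P; the warehouse floor: 2R 1P)
4. 1 poacher ← the loading dock.  (the loading dock: 0R 2P; the warehouse floor: 2R 0P)
5. 2 poachers → the warehouse floor.  (the loading dock: 0R 0P; the warehouse floor: 2R 2P)

5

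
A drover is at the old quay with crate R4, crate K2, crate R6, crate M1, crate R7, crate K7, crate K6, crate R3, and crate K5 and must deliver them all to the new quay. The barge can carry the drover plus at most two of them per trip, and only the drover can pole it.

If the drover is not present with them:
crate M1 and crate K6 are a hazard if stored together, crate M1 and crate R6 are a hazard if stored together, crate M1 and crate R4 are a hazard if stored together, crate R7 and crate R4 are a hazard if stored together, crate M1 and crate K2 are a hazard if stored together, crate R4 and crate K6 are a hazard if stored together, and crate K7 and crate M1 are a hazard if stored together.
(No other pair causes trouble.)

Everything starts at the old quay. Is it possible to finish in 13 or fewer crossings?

No

Counting alone: the drover can take at most 2 across per trip to the new quay, so moving all 9 needs at least 5 loaded trips out, with a return between consecutive ones — at least 9 crossings.
The safety rule pushes this higher. Following every safe sequence of crossings, the most of the 9 that can be at the new quay as the barge arrives there on crossings 9, 11, 13 is 6, 7, 8 respectively — never all 9.
So the move cannot be finished within 13 crossings. (The shortest complete plan takes 15:)
1. Drover goes to the new quay with crate M1 and crate R4.
2. Drover goes back to the old quay with crate R4.
3. Drover goes to the new quay with crate K2 and crate R4.
4. Drover goes back to the old quay with crate M1.
5. Drover goes to the new quay with crate M1 and crate R6.
6. Drover goes back to the old quay with crate M1.
7. Drover goes to the new quay with crate K7 and crate M1.
8. Drover goes back to the old quay with crate M1.
9. Drover goes to the new quay with crate M1 and crate R3.
10. Drover goes back to the old quay with crate M1.
11. Drover goes to the new quay with crate K5 and crate M1.
12. Drover goes back to the old quay with crate M1.
13. Drover goes to the new quay with crate K6 and crate R7.
14. Drover goes back to the old quay with crate R4.
15. Drover goes to the new quay with crate M1 and crate R4.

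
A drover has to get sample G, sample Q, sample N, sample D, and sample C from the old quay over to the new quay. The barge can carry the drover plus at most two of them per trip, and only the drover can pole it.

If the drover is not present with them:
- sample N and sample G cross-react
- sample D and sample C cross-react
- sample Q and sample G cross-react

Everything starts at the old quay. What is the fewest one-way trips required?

5

Counting alone: the drover can take at most 2 across per trip to the new quay, so moving all 5 needs at least 3 loaded trips out, with a return between consecutive ones — at least 5 crossings.
The plan below uses exactly 5 crossings, so it is optimal:
1. Drover goes to the new quay with sample D and sample G.
2. Drover goes back to the old quay alone.
3. Drover goes to the new quay with sample N and sample Q.
4. Drover goes back to the old quay with sample G.
5. Drover goes to the new quay with sample C and sample G.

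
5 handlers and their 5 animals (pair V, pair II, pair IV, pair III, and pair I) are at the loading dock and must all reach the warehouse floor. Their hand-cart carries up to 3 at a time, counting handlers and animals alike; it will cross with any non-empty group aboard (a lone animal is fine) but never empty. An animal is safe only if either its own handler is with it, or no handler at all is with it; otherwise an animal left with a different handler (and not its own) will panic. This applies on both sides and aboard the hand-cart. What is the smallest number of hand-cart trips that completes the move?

11

Counting alone: each trip to the warehouse floor takes at most 3 across and each return brings at least 1 back, so after t trips out (and t−1 returns) at most 3t − (t−1) of the 10 are across; that first reaches 10 at t = 5, so at least 9 crossings are needed.
The safety rule pushes this higher. Following every safe sequence of crossings, the most of the 10 that can be at the warehouse floor as the hand-cart arrives there on crossing 9 is 9 — never all 10.
So no plan with fewer than 11 crossings exists, and this one achieves 11:
1. animal V and handler V cross → the warehouse floor.
2. handler V crosses ← the loading dock.
3. animal II, animal III, and animal IV cross → the warehouse floor.
4. animal V crosses ← the loading dock.
5. handler II, handler III, and handler IV cross → the warehouse floor.
6. animal II and handler II cross ← the loading dock.
7. handler I, handler II, and handler V cross → the warehouse floor.
8. animal IV crosses ← the loading dock.
9. animal II and animal V cross → the warehouse floor.
10. animal V crosses ← the loading dock.
11. animal I, animal IV, and animal V cross → the warehouse floor.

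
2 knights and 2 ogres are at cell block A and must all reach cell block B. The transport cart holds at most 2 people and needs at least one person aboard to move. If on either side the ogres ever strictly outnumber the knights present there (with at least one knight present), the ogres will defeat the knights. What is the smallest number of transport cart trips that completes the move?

Counting alone: each trip to cell block B takes at most 2 across and each return brings at least 1 back, so after t trips out (and t−1 returns) at most 2t − (t−1) of the 4 are across; that first reaches 4 at t = 3, so at least 5 crossings are needed.
The plan below uses exactly 5 crossings, so it is optimal:
1. 2 ogres → cell block B.  (cell block A: 2K 0O; cell block B: 0K 2O)
2. 1 ogre ← cell block A.  (cell block A: 2K 1O; cell block B: 0K 1O)
3. 2 knights → cell block B.  (cell block A: 0K 1O; cell block B: 2K 1O)
4. 1 ogre ← cell block A.  (cell block A: 0K 2O; cell block B: 2K 0O)
5. 2 ogres → cell block B.  (cell block A: 0K 0O; cell block B: 2K 2O)

5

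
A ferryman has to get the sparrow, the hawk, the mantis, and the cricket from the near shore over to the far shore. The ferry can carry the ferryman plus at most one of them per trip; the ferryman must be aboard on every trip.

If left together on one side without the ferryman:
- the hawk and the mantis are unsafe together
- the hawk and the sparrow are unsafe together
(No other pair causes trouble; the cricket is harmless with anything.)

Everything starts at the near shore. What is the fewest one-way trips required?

Counting alone: the ferryman can take at most 1 across per trip to the far shore, so moving all 4 needs at least 4 loaded trips out, with a return between consecutive ones — at least 7 crossings.
The safety rule pushes this higher. Following every safe sequence of crossings, the most of the 4 that can be at the far shore as the ferry arrives there on crossing 7 is 3 — never all 4.
So no plan with fewer than 9 crossings exists, and this one achieves 9:
1. Ferryman goes to the far shore with the hawk.
2. Ferryman goes back to the near shore alone.
3. Ferryman goes to the far shore with the sparrow.
4. Ferryman goes back to the near shore with the hawk.
5. Ferryman goes to the far shore with the mantis.
6. Ferryman goes back to the near shore alone.
7. Ferryman goes to the far shore with the cricket.
8. Ferryman goes back to the near shore alone.
9. Ferryman goes to the far shore with the hawk.

9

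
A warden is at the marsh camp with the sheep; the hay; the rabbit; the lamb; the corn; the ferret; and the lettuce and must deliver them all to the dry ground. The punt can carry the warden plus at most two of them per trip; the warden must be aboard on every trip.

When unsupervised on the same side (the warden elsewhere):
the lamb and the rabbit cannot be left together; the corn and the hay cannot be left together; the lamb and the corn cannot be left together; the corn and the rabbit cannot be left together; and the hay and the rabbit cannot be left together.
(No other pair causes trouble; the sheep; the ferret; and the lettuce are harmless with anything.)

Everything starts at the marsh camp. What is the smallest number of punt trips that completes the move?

11

Counting alone: the warden can take at most 2 across per trip to the dry ground, so moving all 7 needs at least 4 loaded trips out, with a return between consecutive ones — at least 7 crossings.
The safety rule pushes this higher. Following every safe sequence of crossings, the most of the 7 that can be at the dry ground as the punt arrives there on crossings 7, 9 is 5, 6 respectively — never all 7.
So no plan with fewer than 11 crossings exists, and this one achieves 11:
1. Warden goes to the dry ground with the corn and the rabbit.
2. Warden goes back to the marsh camp with the rabbit.
3. Warden goes to the dry ground with the rabbit and the sheep.
4. Warden goes back to the marsh camp with the rabbit.
5. Warden goes to the dry ground with the hay and the lamb.
6. Warden goes back to the marsh camp with the corn.
7. Warden goes to the dry ground with the ferret and the rabbit.
8. Warden goes back to the marsh camp with the rabbit.
9. Warden goes to the dry ground with the lettuce and the rabbit.
10. Warden goes back to the marsh camp with the rabbit.
11. Warden goes to the dry ground with the corn and the rabbit.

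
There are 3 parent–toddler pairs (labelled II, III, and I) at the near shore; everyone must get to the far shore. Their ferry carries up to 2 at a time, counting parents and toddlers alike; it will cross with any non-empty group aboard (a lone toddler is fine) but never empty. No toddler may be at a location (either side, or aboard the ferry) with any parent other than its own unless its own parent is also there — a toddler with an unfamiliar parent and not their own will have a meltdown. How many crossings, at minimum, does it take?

11

Counting alone: each trip to the far shore takes at most 2 across and each return brings at least 1 back, so after t trips out (and t−1 returns) at most 2t − (t−1) of the 6 are across; that first reaches 6 at t = 5, so at least 9 crossings are needed.
The safety rule pushes this higher. Following every safe sequence of crossings, the most of the 6 that can be at the far shore as the ferry arrives there on crossing 9 is 5 — never all 6.
So no plan with fewer than 11 crossings exists, and this one achieves 11:
1. parent II and toddler II cross → the far shore.
2. parent II crosses ← the near shore.
3. toddler I and toddler III cross → the far shore.
4. toddler II crosses ← the near shore.
5. parent I and parent III cross → the far shore.
6. parent III and toddler III cross ← the near shore.
7. parent II and parent III cross → the far shore.
8. toddler I crosses ← the near shore.
9. toddler II and toddler III cross → the far shore.
10. parent I crosses ← the near shore.
11. parent I and toddler I cross → the far shore.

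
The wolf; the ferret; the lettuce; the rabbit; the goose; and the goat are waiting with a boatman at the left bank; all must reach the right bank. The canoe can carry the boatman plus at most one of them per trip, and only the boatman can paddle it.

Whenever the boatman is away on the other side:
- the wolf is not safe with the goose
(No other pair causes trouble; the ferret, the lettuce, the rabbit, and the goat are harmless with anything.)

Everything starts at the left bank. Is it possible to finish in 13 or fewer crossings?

Yes

Yes — this plan uses 11 crossings (≤ 13):
1. Boatman goes to the right bank with the wolf.  [the left bank: the ferret, the goat, the goose, the lettuce, the rabbit | the right bank: the wolf]
2. Boatman goes back to the left bank alone.  [the left bank: the ferret, the goat, the goose, the lettuce, the rabbit | the right bank: the wolf]
3. Boatman goes to the right bank with the ferret.  [the left bank: the goat, the goose, the lettuce, the rabbit | the right bank: the ferret, the wolf]
4. Boatman goes back to the left bank alone.  [the left bank: the goat, the goose, the lettuce, the rabbit | the right bank: the ferret, the wolf]
5. Boatman goes to the right bank with the lettuce.  [the left bank: the goat, the goose, the rabbit | the right bank: the ferret, the lettuce, the wolf]
6. Boatman goes back to the left bank alone.  [the left bank: the goat, the goose, the rabbit | the right bank: the ferret, the lettuce, the wolf]
7. Boatman goes to the right bank with the rabbit.  [the left bank: the goat, the goose | the right bank: the ferret, the lettuce, the rabbit, the wolf]
8. Boatman goes back to the left bank alone.  [the left bank: the goat, the goose | the right bank: the ferret, the lettuce, the rabbit, the wolf]
9. Boatman goes to the right bank with the goat.  [the left bank: the goose | the right bank: the ferret, the goat, the lettuce, the rabbit, the wolf]
10. Boatman goes back to the left bank alone.  [the left bank: the goose | the right bank: the ferret, the goat, the lettuce, the rabbit, the wolf]
11. Boatman goes to the right bank with the goose.  [the left bank: — | the right bank: the ferret, the goat, the goose, the lettuce, the rabbit, the wolf]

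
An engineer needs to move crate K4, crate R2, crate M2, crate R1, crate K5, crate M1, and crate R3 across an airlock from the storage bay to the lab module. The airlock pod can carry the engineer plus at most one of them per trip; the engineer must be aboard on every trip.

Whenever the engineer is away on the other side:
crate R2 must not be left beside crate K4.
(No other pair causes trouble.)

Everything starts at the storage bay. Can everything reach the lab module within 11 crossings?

No

Counting alone: the engineer can take at most 1 across per trip to the lab module, so moving all 7 needs at least 7 loaded trips out, with a return between consecutive ones — at least 13 crossings.
Since 11 < 13, 11 crossings cannot be enough. (The shortest complete plan in fact takes 13:)
1. Engineer goes to the lab module with crate K4.
2. Engineer goes back to the storage bay alone.
3. Engineer goes to the lab module with crate M2.
4. Engineer goes back to the storage bay alone.
5. Engineer goes to the lab module with crate R1.
6. Engineer goes back to the storage bay alone.
7. Engineer goes to the lab module with crate K5.
8. Engineer goes back to the storage bay alone.
9. Engineer goes to the lab module with crate M1.
10. Engineer goes back to the storage bay alone.
11. Engineer goes to the lab module with crate R3.
12. Engineer goes back to the storage bay alone.
13. Engineer goes to the lab module with crate R2.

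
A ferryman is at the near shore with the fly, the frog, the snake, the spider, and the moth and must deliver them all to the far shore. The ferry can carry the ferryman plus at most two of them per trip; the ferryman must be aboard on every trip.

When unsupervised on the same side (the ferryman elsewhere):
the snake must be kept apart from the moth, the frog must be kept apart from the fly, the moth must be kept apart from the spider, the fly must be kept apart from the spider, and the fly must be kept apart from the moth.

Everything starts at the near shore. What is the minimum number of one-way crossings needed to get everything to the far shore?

Counting alone: the ferryman can take at most 2 across per trip to the far shore, so moving all 5 needs at least 3 loaded trips out, with a return between consecutive ones — at least 5 crossings.
The safety rule pushes this higher. Following every safe sequence of crossings, the most of the 5 that can be at the far shore as the ferry arrives there on crossing 5 is 4 — never all 5.
So no plan with fewer than 7 crossings exists, and this one achieves 7:
1. Ferryman goes to the far shore with the fly and the moth.
2. Ferryman goes back to the near shore with the fly.
3. Ferryman goes to the far shore with the fly and the frog.
4. Ferryman goes back to the near shore with the fly.
5. Ferryman goes to the far shore with the snake and the spider.
6. Ferryman goes back to the near shore with the moth.
7. Ferryman goes to the far shore with the fly and the moth.

7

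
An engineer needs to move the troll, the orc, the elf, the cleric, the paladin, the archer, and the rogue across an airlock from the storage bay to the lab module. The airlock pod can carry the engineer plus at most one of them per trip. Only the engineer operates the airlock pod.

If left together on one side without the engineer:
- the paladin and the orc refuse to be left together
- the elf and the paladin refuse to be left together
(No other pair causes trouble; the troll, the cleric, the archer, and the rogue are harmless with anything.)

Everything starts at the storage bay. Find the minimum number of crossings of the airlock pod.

Counting alone: the engineer can take at most 1 across per trip to the lab module, so moving all 7 needs at least 7 loaded trips out, with a return between consecutive ones — at least 13 crossings.
The safety rule pushes this higher. Following every safe sequence of crossings, the most of the 7 that can be at the lab module as the airlock pod arrives there on crossing 13 is 6 — never all 7.
So no plan with fewer than 15 crossings exists, and this one achieves 15:
1. Engineer goes to the lab module with the paladin.  [the storage bay: the archer, the cleric, the elf, the orc, the rogue, the troll | the lab module: the paladin]
2. Engineer goes back to the storage bay alone.  [the storage bay: the archer, the cleric, the elf, the orc, the rogue, the troll | the lab module: the paladin]
3. Engineer goes to the lab module with the troll.  [the storage bay: the archer, the cleric, the elf, the orc, the rogue | the lab module: the paladin, the troll]
4. Engineer goes back to the storage bay alone.  [the storage bay: the archer, the cleric, the elf, the orc, the rogue | the lab module: the paladin, the troll]
5. Engineer goes to the lab module with the orc.  [the storage bay: the archer, the cleric, the elf, the rogue | the lab module: the orc, the paladin, the troll]
6. Engineer goes back to the storage bay with the paladin.  [the storage bay: the archer, the cleric, the elf, the paladin, the rogue | the lab module: the orc, the troll]
7. Engineer goes to the lab module with the elf.  [the storage bay: the archer, the cleric, the paladin, the rogue | the lab module: the elf, the orc, the troll]
8. Engineer goes back to the storage bay alone.  [the storage bay: the archer, the cleric, the paladin, the rogue | the lab module: the elf, the orc, the troll]
9. Engineer goes to the lab module with the cleric.  [the storage bay: the archer, the paladin, the rogue | the lab module: the cleric, the elf, the orc, the troll]
10. Engineer goes back to the storage bay alone.  [the storage bay: the archer, the paladin, the rogue | the lab module: the cleric, the elf, the orc, the troll]
11. Engineer goes to the lab module with the archer.  [the storage bay: the paladin, the rogue | the lab module: the archer, the cleric, the elf, the orc, the troll]
12. Engineer goes back to the storage bay alone.  [the storage bay: the paladin, the rogue | the lab module: the archer, the cleric, the elf, the orc, the troll]
13. Engineer goes to the lab module with the rogue.  [the storage bay: the paladin | the lab module: the archer, the cleric, the elf, the orc, the rogue, the troll]
14. Engineer goes back to the storage bay alone.  [the storage bay: the paladin | the lab module: the archer, the cleric, the elf, the orc, the rogue, the troll]
15. Engineer goes to the lab module with the paladin.  [the storage bay: — | the lab module: the archer, the cleric, the elf, the orc, the paladin, the rogue, the troll]

15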